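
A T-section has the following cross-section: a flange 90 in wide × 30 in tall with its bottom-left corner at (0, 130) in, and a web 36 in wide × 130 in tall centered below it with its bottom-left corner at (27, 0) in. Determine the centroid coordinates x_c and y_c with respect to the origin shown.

Part | A | x̄ᵢ | ȳᵢ | A·x̄ᵢ | A·ȳᵢ
web | 4680.00 | 45.00 | 65.00 | 210600.00 | 304200.00
flange | 2700.00 | 45.00 | 145.00 | 121500.00 | 391500.00
Σ | 7380.00 |  |  | 332100.00 | 695700.00
x_c = 332100.00 / 7380.00 = 45.00 in
y_c = 695700.00 / 7380.00 = 94.27 in

x_c = 45.00 in, y_c = 94.27 in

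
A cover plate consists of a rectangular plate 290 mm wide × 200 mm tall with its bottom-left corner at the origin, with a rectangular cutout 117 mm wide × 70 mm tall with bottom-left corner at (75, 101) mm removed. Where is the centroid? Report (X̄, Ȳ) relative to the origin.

X̄ = 146.89 mm, Ȳ = 94.08 mm

Part | A | x̄ᵢ | ȳᵢ | A·x̄ᵢ | A·ȳᵢ
plate | 58000.00 | 145.00 | 100.00 | 8410000.00 | 5800000.00
hole | -8190.00 | 133.50 | 136.00 | -1093365.00 | -1113840.00
Σ | 49810.00 |  |  | 7316635.00 | 4686160.00
X̄ = 7316635.00 / 49810.00 = 146.89 mm
Ȳ = 4686160.00 / 49810.00 = 94.08 mm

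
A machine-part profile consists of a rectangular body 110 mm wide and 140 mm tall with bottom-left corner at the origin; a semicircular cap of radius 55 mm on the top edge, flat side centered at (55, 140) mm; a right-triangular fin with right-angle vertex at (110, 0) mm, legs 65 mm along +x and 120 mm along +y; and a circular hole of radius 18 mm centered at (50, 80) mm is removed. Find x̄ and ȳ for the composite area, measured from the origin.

Part | A | x̄ᵢ | ȳᵢ | A·x̄ᵢ | A·ȳᵢ
rectangular body | 15400.00 | 55.00 | 70.00 | 847000.00 | 1078000.00
semicircular top | 4751.66 | 55.00 | 163.34 | 261341.24 | 776148.91
triangular fin | 3900.00 | 131.67 | 40.00 | 513500.00 | 156000.00
hole | -1017.88 | 50.00 | 80.00 | -50893.80 | -81430.08
Σ | 23033.78 |  |  | 1570947.44 | 1928718.83
x̄ = 1570947.44 / 23033.78 = 68.20 mm
ȳ = 1928718.83 / 23033.78 = 83.73 mm

x̄ = 68.20 mm, ȳ = 83.73 mm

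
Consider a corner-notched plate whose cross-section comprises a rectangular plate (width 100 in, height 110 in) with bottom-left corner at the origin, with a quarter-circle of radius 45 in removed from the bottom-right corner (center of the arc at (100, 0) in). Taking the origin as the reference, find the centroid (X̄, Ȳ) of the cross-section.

X̄ = 44.78 in, Ȳ = 61.07 in

Part | A | x̄ᵢ | ȳᵢ | A·x̄ᵢ | A·ȳᵢ
plate | 11000.00 | 50.00 | 55.00 | 550000.00 | 605000.00
removed quarter-circle | -1590.43 | 80.90 | 19.10 | -128668.13 | -30375.00
Σ | 9409.57 |  |  | 421331.87 | 574625.00
X̄ = 421331.87 / 9409.57 = 44.78 in
Ȳ = 574625.00 / 9409.57 = 61.07 in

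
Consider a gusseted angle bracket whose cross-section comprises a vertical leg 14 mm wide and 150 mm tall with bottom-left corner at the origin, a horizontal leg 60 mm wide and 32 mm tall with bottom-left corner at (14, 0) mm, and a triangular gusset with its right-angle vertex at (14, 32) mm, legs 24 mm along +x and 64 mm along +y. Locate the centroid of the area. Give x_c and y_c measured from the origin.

x_c = 24.24 mm, y_c = 47.87 mm

vertical leg: A = 14 × 150 = 2100.00, centroid at (7.00, 75.00).
horizontal leg: A = 60 × 32 = 1920.00, centroid at (44.00, 16.00).
gusset: A = ½·24·64 = 768.00, centroid at (22.00, 53.33).
ΣA = 4788.00 mm²
ΣAx_c = (2100.00)(7.00) + (1920.00)(44.00) + (768.00)(22.00) = 116076.00 mm³
ΣAy_c = (2100.00)(75.00) + (1920.00)(16.00) + (768.00)(53.33) = 229180.00 mm³
x_c = 116076.00 / 4788.00 = 24.24 mm
y_c = 229180.00 / 4788.00 = 47.87 mm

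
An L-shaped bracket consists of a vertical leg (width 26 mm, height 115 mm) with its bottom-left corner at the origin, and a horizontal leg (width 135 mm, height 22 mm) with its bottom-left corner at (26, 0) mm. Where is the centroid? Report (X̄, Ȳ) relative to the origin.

Part | A | x̄ᵢ | ȳᵢ | A·x̄ᵢ | A·ȳᵢ
vertical leg | 2990.00 | 13.00 | 57.50 | 38870.00 | 171925.00
horizontal leg | 2970.00 | 93.50 | 11.00 | 277695.00 | 32670.00
Σ | 5960.00 |  |  | 316565.00 | 204595.00
X̄ = 316565.00 / 5960.00 = 53.11 mm
Ȳ = 204595.00 / 5960.00 = 34.33 mm

X̄ = 53.11 mm, Ȳ = 34.33 mm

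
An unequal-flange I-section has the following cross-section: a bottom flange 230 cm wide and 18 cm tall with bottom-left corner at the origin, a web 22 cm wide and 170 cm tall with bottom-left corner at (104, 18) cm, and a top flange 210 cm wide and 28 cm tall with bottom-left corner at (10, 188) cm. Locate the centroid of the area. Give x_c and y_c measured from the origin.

Part | A | x̄ᵢ | ȳᵢ | A·x̄ᵢ | A·ȳᵢ
bottom flange | 4140.00 | 115.00 | 9.00 | 476100.00 | 37260.00
web | 3740.00 | 115.00 | 103.00 | 430100.00 | 385220.00
top flange | 5880.00 | 115.00 | 202.00 | 676200.00 | 1187760.00
Σ | 13760.00 |  |  | 1582400.00 | 1610240.00
x_c = 1582400.00 / 13760.00 = 115.00 cm
y_c = 1610240.00 / 13760.00 = 117.02 cm

x_c = 115.00 cm, y_c = 117.02 cm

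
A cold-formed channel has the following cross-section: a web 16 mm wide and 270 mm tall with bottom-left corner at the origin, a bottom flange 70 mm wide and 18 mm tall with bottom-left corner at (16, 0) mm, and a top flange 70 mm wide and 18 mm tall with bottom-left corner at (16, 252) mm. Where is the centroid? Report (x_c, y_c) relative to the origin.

x_c = 23.84 mm, y_c = 135.00 mm

web: A = 16 × 270 = 4320.00, centroid at (8.00, 135.00).
bottom flange: A = 70 × 18 = 1260.00, centroid at (51.00, 9.00).
top flange: A = 70 × 18 = 1260.00, centroid at (51.00, 261.00).
ΣA = 6840.00 mm², ΣAx_c = 163080.00 mm³, ΣAy_c = 923400.00 mm³.
x_c = 163080.00/6840.00 = 23.84 mm; y_c = 923400.00/6840.00 = 135.00 mm.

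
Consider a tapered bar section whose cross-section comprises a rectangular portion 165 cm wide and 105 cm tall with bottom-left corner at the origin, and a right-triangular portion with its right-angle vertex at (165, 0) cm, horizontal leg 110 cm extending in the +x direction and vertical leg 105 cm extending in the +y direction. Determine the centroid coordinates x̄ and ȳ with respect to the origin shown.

rectangular portion: A = 165 × 105 = 17325.00, centroid at (82.50, 52.50).
triangular portion: A = ½·110·105 = 5775.00, centroid at (201.67, 35.00).
ΣA = 23100.00 cm²
ΣAx̄ = (17325.00)(82.50) + (5775.00)(201.67) = 2593937.50 cm³
ΣAȳ = (17325.00)(52.50) + (5775.00)(35.00) = 1111687.50 cm³
x̄ = 2593937.50 / 23100.00 = 112.29 cm
ȳ = 1111687.50 / 23100.00 = 48.12 cm

x̄ = 112.29 cm, ȳ = 48.12 cm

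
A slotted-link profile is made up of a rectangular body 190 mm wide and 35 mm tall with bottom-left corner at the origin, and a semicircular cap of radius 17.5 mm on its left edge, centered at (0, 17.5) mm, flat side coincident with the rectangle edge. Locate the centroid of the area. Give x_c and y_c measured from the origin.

rectangular body: A = 190 × 35 = 6650.00, centroid at (95.00, 17.50).
semicircular end: A = ½π·17.5² = 481.06, centroid at (-7.43, 17.50).
ΣA = 7131.06 mm²
ΣAx_c = (6650.00)(95.00) + (481.06)(-7.43) = 628177.08 mm³
ΣAy_c = (6650.00)(17.50) + (481.06)(17.50) = 124793.49 mm³
x_c = 628177.08 / 7131.06 = 88.09 mm
y_c = 124793.49 / 7131.06 = 17.50 mm

x_c = 88.09 mm, y_c = 17.50 mm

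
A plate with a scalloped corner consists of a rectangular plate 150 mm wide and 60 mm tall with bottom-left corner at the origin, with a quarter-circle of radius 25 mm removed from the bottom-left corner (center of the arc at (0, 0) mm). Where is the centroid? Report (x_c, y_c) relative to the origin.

x_c = 78.71 mm, y_c = 31.12 mm

plate: A = 150 × 60 = 9000.00, centroid at (75.00, 30.00).
removed quarter-circle: A = −¼π·25² = -490.87, centroid at (10.61, 10.61).
ΣA = 8509.13 mm²
ΣAx_c = (9000.00)(75.00) + (-490.87)(10.61) = 669791.67 mm³
ΣAy_c = (9000.00)(30.00) + (-490.87)(10.61) = 264791.67 mm³
x_c = 669791.67 / 8509.13 = 78.71 mm
y_c = 264791.67 / 8509.13 = 31.12 mm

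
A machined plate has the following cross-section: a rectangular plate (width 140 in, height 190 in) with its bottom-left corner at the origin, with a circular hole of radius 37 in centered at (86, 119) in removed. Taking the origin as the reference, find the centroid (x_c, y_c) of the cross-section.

x_c = 66.91 in, y_c = 90.37 in

plate: A = 140 × 190 = 26600.00, centroid at (70.00, 95.00).
hole: A = −π·37² = -4300.84, centroid at (86.00, 119.00).
ΣA = 22299.16 in²
ΣAx_c = (26600.00)(70.00) + (-4300.84)(86.00) = 1492127.73 in³
ΣAy_c = (26600.00)(95.00) + (-4300.84)(119.00) = 2015200.00 in³
x_c = 1492127.73 / 22299.16 = 66.91 in
y_c = 2015200.00 / 22299.16 = 90.37 in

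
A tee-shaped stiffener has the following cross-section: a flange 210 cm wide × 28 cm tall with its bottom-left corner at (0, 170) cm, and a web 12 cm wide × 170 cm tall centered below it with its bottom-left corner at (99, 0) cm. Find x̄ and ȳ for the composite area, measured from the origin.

web: A = 12 × 170 = 2040.00, centroid at (105.00, 85.00).
flange: A = 210 × 28 = 5880.00, centroid at (105.00, 184.00).
ΣA = 7920.00 cm², ΣAx̄ = 831600.00 cm³, ΣAȳ = 1255320.00 cm³.
x̄ = 831600.00/7920.00 = 105.00 cm; ȳ = 1255320.00/7920.00 = 158.50 cm.

x̄ = 105.00 cm, ȳ = 158.50 cm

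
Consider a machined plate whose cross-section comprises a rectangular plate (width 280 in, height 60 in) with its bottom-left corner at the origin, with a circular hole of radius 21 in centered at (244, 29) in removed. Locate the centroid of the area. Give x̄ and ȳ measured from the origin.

x̄ = 130.65 in, ȳ = 30.09 in

plate: A = 280 × 60 = 16800.00, centroid at (140.00, 30.00).
hole: A = −π·21² = -1385.44, centroid at (244.00, 29.00).
ΣA = 15414.56 in²
ΣAx̄ = (16800.00)(140.00) + (-1385.44)(244.00) = 2013952.06 in³
ΣAȳ = (16800.00)(30.00) + (-1385.44)(29.00) = 463822.17 in³
x̄ = 2013952.06 / 15414.56 = 130.65 in
ȳ = 463822.17 / 15414.56 = 30.09 in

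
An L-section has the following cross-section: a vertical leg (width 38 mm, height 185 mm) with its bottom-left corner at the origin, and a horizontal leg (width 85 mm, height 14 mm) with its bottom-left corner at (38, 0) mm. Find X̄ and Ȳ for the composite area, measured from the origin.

X̄ = 27.90 mm, Ȳ = 80.12 mm

vertical leg: A = 38 × 185 = 7030.00, centroid at (19.00, 92.50).
horizontal leg: A = 85 × 14 = 1190.00, centroid at (80.50, 7.00).
ΣA = 8220.00 mm²
ΣAX̄ = (7030.00)(19.00) + (1190.00)(80.50) = 229365.00 mm³
ΣAȲ = (7030.00)(92.50) + (1190.00)(7.00) = 658605.00 mm³
X̄ = 229365.00 / 8220.00 = 27.90 mm
Ȳ = 658605.00 / 8220.00 = 80.12 mm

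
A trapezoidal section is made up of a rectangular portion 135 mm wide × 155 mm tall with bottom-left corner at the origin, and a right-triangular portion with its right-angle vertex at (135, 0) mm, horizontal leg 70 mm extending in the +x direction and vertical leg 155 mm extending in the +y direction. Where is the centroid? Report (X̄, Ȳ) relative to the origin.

X̄ = 86.20 mm, Ȳ = 72.18 mm

rectangular portion: A = 135 × 155 = 20925.00, centroid at (67.50, 77.50).
triangular portion: A = ½·70·155 = 5425.00, centroid at (158.33, 51.67).
ΣA = 26350.00 mm², ΣAX̄ = 2271395.83 mm³, ΣAȲ = 1901979.17 mm³.
X̄ = 2271395.83/26350.00 = 86.20 mm; Ȳ = 1901979.17/26350.00 = 72.18 mm.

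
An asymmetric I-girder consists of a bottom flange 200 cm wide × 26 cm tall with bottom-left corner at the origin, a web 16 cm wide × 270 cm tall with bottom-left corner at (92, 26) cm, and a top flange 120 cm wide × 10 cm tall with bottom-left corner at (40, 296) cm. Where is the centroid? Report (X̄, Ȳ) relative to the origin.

X̄ = 100.00 cm, Ȳ = 104.88 cm

bottom flange: A = 200 × 26 = 5200.00, centroid at (100.00, 13.00).
web: A = 16 × 270 = 4320.00, centroid at (100.00, 161.00).
top flange: A = 120 × 10 = 1200.00, centroid at (100.00, 301.00).
ΣA = 10720.00 cm², ΣAX̄ = 1072000.00 cm³, ΣAȲ = 1124320.00 cm³.
X̄ = 1072000.00/10720.00 = 100.00 cm; Ȳ = 1124320.00/10720.00 = 104.88 cm.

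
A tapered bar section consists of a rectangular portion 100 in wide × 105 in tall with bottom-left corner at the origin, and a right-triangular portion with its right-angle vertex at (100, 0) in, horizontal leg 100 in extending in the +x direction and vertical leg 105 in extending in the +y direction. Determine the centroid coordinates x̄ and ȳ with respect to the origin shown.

Part | A | x̄ᵢ | ȳᵢ | A·x̄ᵢ | A·ȳᵢ
rectangular portion | 10500.00 | 50.00 | 52.50 | 525000.00 | 551250.00
triangular portion | 5250.00 | 133.33 | 35.00 | 700000.00 | 183750.00
Σ | 15750.00 |  |  | 1225000.00 | 735000.00
x̄ = 1225000.00 / 15750.00 = 77.78 in
ȳ = 735000.00 / 15750.00 = 46.67 in

x̄ = 77.78 in, ȳ = 46.67 in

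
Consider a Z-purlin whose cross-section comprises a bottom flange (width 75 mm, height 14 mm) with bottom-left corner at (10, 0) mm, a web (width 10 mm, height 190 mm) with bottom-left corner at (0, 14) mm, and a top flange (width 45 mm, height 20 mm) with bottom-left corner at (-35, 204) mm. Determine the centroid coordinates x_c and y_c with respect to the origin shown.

bottom flange: A = 75 × 14 = 1050.00, centroid at (47.50, 7.00).
web: A = 10 × 190 = 1900.00, centroid at (5.00, 109.00).
top flange: A = 45 × 20 = 900.00, centroid at (-12.50, 214.00).
ΣA = 3850.00 mm², ΣAx_c = 48125.00 mm³, ΣAy_c = 407050.00 mm³.
x_c = 48125.00/3850.00 = 12.50 mm; y_c = 407050.00/3850.00 = 105.73 mm.

x_c = 12.50 mm, y_c = 105.73 mm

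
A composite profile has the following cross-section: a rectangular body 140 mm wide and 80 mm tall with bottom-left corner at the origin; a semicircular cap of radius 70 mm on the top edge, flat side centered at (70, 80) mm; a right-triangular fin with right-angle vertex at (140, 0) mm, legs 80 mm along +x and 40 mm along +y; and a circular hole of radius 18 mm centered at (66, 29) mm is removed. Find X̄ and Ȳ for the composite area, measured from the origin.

rectangular body: A = 140 × 80 = 11200.00, centroid at (70.00, 40.00).
semicircular top: A = ½π·70² = 7696.90, centroid at (70.00, 109.71).
triangular fin: A = ½·80·40 = 1600.00, centroid at (166.67, 13.33).
hole: A = −π·18² = -1017.88, centroid at (66.00, 29.00).
ΣA = 19479.03 mm², ΣAX̄ = 1522269.99 mm³, ΣAȲ = 1284233.76 mm³.
X̄ = 1522269.99/19479.03 = 78.15 mm; Ȳ = 1284233.76/19479.03 = 65.93 mm.

X̄ = 78.15 mm, Ȳ = 65.93 mm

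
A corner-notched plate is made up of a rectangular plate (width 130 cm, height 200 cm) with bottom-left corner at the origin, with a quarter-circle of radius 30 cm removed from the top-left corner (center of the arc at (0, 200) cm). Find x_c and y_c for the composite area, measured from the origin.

plate: A = 130 × 200 = 26000.00, centroid at (65.00, 100.00).
removed quarter-circle: A = −¼π·30² = -706.86, centroid at (12.73, 187.27).
ΣA = 25293.14 cm², ΣAx_c = 1681000.00 cm³, ΣAy_c = 2467628.33 cm³.
x_c = 1681000.00/25293.14 = 66.46 cm; y_c = 2467628.33/25293.14 = 97.56 cm.

x_c = 66.46 cm, y_c = 97.56 cm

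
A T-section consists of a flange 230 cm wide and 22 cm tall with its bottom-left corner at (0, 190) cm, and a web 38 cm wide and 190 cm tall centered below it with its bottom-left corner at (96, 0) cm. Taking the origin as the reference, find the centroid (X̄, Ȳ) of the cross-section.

web: A = 38 × 190 = 7220.00, centroid at (115.00, 95.00).
flange: A = 230 × 22 = 5060.00, centroid at (115.00, 201.00).
ΣA = 12280.00 cm²
ΣAX̄ = (7220.00)(115.00) + (5060.00)(115.00) = 1412200.00 cm³
ΣAȲ = (7220.00)(95.00) + (5060.00)(201.00) = 1702960.00 cm³
X̄ = 1412200.00 / 12280.00 = 115.00 cm
Ȳ = 1702960.00 / 12280.00 = 138.68 cm

X̄ = 115.00 cm, Ȳ = 138.68 cm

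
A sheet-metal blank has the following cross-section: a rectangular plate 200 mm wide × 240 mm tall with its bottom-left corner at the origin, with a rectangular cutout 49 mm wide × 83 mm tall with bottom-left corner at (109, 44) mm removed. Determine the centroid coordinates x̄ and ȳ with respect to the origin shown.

Part | A | x̄ᵢ | ȳᵢ | A·x̄ᵢ | A·ȳᵢ
plate | 48000.00 | 100.00 | 120.00 | 4800000.00 | 5760000.00
hole | -4067.00 | 133.50 | 85.50 | -542944.50 | -347728.50
Σ | 43933.00 |  |  | 4257055.50 | 5412271.50
x̄ = 4257055.50 / 43933.00 = 96.90 mm
ȳ = 5412271.50 / 43933.00 = 123.19 mm

x̄ = 96.90 mm, ȳ = 123.19 mm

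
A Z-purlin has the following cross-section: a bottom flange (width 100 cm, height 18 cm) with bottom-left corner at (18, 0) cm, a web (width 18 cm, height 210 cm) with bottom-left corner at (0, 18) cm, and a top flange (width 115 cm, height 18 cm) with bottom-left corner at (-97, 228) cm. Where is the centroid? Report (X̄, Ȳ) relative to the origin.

X̄ = 9.76 cm, Ȳ = 127.02 cm

Part | A | x̄ᵢ | ȳᵢ | A·x̄ᵢ | A·ȳᵢ
bottom flange | 1800.00 | 68.00 | 9.00 | 122400.00 | 16200.00
web | 3780.00 | 9.00 | 123.00 | 34020.00 | 464940.00
top flange | 2070.00 | -39.50 | 237.00 | -81765.00 | 490590.00
Σ | 7650.00 |  |  | 74655.00 | 971730.00
X̄ = 74655.00 / 7650.00 = 9.76 cm
Ȳ = 971730.00 / 7650.00 = 127.02 cm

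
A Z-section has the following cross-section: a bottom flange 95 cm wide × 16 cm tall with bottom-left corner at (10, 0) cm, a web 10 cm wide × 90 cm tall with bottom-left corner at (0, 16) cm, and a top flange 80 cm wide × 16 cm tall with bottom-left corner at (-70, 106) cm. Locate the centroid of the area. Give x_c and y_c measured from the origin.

bottom flange: A = 95 × 16 = 1520.00, centroid at (57.50, 8.00).
web: A = 10 × 90 = 900.00, centroid at (5.00, 61.00).
top flange: A = 80 × 16 = 1280.00, centroid at (-30.00, 114.00).
ΣA = 3700.00 cm², ΣAx_c = 53500.00 cm³, ΣAy_c = 212980.00 cm³.
x_c = 53500.00/3700.00 = 14.46 cm; y_c = 212980.00/3700.00 = 57.56 cm.

x_c = 14.46 cm, y_c = 57.56 cm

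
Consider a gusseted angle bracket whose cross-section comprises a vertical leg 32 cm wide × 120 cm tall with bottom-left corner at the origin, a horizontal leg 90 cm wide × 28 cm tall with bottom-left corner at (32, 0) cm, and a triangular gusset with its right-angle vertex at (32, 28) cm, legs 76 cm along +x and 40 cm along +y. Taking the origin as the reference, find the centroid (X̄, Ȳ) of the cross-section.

vertical leg: A = 32 × 120 = 3840.00, centroid at (16.00, 60.00).
horizontal leg: A = 90 × 28 = 2520.00, centroid at (77.00, 14.00).
gusset: A = ½·76·40 = 1520.00, centroid at (57.33, 41.33).
ΣA = 7880.00 cm²
ΣAX̄ = (3840.00)(16.00) + (2520.00)(77.00) + (1520.00)(57.33) = 342626.67 cm³
ΣAȲ = (3840.00)(60.00) + (2520.00)(14.00) + (1520.00)(41.33) = 328506.67 cm³
X̄ = 342626.67 / 7880.00 = 43.48 cm
Ȳ = 328506.67 / 7880.00 = 41.69 cm

X̄ = 43.48 cm, Ȳ = 41.69 cm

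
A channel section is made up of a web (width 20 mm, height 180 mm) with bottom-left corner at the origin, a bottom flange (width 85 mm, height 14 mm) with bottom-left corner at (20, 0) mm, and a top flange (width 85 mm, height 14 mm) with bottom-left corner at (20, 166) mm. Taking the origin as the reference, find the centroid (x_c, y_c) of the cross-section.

x_c = 30.89 mm, y_c = 90.00 mm

web: A = 20 × 180 = 3600.00, centroid at (10.00, 90.00).
bottom flange: A = 85 × 14 = 1190.00, centroid at (62.50, 7.00).
top flange: A = 85 × 14 = 1190.00, centroid at (62.50, 173.00).
ΣA = 5980.00 mm²
ΣAx_c = (3600.00)(10.00) + (1190.00)(62.50) + (1190.00)(62.50) = 184750.00 mm³
ΣAy_c = (3600.00)(90.00) + (1190.00)(7.00) + (1190.00)(173.00) = 538200.00 mm³
x_c = 184750.00 / 5980.00 = 30.89 mm
y_c = 538200.00 / 5980.00 = 90.00 mm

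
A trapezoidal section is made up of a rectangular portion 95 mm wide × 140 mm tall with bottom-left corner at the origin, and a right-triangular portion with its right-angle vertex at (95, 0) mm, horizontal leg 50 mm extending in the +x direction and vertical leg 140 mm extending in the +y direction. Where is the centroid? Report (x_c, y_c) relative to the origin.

x_c = 60.87 mm, y_c = 65.14 mm

rectangular portion: A = 95 × 140 = 13300.00, centroid at (47.50, 70.00).
triangular portion: A = ½·50·140 = 3500.00, centroid at (111.67, 46.67).
ΣA = 16800.00 mm², ΣAx_c = 1022583.33 mm³, ΣAy_c = 1094333.33 mm³.
x_c = 1022583.33/16800.00 = 60.87 mm; y_c = 1094333.33/16800.00 = 65.14 mm.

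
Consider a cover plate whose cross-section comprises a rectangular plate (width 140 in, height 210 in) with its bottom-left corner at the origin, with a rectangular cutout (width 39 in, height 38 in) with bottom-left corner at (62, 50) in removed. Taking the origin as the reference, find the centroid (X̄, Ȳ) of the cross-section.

Part | A | x̄ᵢ | ȳᵢ | A·x̄ᵢ | A·ȳᵢ
plate | 29400.00 | 70.00 | 105.00 | 2058000.00 | 3087000.00
hole | -1482.00 | 81.50 | 69.00 | -120783.00 | -102258.00
Σ | 27918.00 |  |  | 1937217.00 | 2984742.00
X̄ = 1937217.00 / 27918.00 = 69.39 in
Ȳ = 2984742.00 / 27918.00 = 106.91 in

X̄ = 69.39 in, Ȳ = 106.91 in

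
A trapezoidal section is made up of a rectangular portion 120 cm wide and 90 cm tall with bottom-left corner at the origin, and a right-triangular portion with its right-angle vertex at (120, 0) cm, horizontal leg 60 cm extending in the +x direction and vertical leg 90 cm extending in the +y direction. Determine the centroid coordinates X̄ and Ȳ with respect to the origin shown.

rectangular portion: A = 120 × 90 = 10800.00, centroid at (60.00, 45.00).
triangular portion: A = ½·60·90 = 2700.00, centroid at (140.00, 30.00).
ΣA = 13500.00 cm²
ΣAX̄ = (10800.00)(60.00) + (2700.00)(140.00) = 1026000.00 cm³
ΣAȲ = (10800.00)(45.00) + (2700.00)(30.00) = 567000.00 cm³
X̄ = 1026000.00 / 13500.00 = 76.00 cm
Ȳ = 567000.00 / 13500.00 = 42.00 cm

X̄ = 76.00 cm, Ȳ = 42.00 cm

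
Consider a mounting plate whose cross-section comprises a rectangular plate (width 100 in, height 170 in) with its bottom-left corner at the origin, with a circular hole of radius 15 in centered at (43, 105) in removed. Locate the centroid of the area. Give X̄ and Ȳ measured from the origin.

Part | A | x̄ᵢ | ȳᵢ | A·x̄ᵢ | A·ȳᵢ
plate | 17000.00 | 50.00 | 85.00 | 850000.00 | 1445000.00
hole | -706.86 | 43.00 | 105.00 | -30394.91 | -74220.13
Σ | 16293.14 |  |  | 819605.09 | 1370779.87
X̄ = 819605.09 / 16293.14 = 50.30 in
Ȳ = 1370779.87 / 16293.14 = 84.13 in

X̄ = 50.30 in, Ȳ = 84.13 in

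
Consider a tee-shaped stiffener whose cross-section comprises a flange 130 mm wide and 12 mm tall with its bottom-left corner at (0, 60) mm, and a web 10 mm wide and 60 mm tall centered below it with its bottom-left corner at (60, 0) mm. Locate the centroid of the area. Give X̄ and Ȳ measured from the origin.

Part | A | x̄ᵢ | ȳᵢ | A·x̄ᵢ | A·ȳᵢ
web | 600.00 | 65.00 | 30.00 | 39000.00 | 18000.00
flange | 1560.00 | 65.00 | 66.00 | 101400.00 | 102960.00
Σ | 2160.00 |  |  | 140400.00 | 120960.00
X̄ = 140400.00 / 2160.00 = 65.00 mm
Ȳ = 120960.00 / 2160.00 = 56.00 mm

X̄ = 65.00 mm, Ȳ = 56.00 mm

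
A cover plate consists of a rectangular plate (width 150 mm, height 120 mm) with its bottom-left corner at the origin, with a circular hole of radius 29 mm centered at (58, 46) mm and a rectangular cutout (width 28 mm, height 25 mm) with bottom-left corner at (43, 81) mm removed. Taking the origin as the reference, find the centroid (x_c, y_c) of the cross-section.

plate: A = 150 × 120 = 18000.00, centroid at (75.00, 60.00).
hole 1: A = −π·29² = -2642.08, centroid at (58.00, 46.00).
hole 2: A = −(28 × 25) = -700.00, centroid at (57.00, 93.50).
ΣA = 14657.92 mm², ΣAx_c = 1156859.39 mm³, ΣAy_c = 893014.35 mm³.
x_c = 1156859.39/14657.92 = 78.92 mm; y_c = 893014.35/14657.92 = 60.92 mm.

x_c = 78.92 mm, y_c = 60.92 mm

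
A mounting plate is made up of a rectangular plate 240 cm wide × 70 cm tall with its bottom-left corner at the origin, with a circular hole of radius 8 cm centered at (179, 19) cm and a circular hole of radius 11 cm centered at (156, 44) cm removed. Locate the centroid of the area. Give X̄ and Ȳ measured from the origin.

X̄ = 118.42 cm, Ȳ = 34.99 cm

plate: A = 240 × 70 = 16800.00, centroid at (120.00, 35.00).
hole 1: A = −π·8² = -201.06, centroid at (179.00, 19.00).
hole 2: A = −π·11² = -380.13, centroid at (156.00, 44.00).
ΣA = 16218.81 cm², ΣAX̄ = 1920709.21 cm³, ΣAȲ = 567453.98 cm³.
X̄ = 1920709.21/16218.81 = 118.42 cm; Ȳ = 567453.98/16218.81 = 34.99 cm.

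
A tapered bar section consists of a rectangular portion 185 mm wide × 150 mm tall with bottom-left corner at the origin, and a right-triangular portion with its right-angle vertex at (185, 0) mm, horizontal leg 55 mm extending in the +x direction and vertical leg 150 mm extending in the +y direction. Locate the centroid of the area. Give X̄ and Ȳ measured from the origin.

rectangular portion: A = 185 × 150 = 27750.00, centroid at (92.50, 75.00).
triangular portion: A = ½·55·150 = 4125.00, centroid at (203.33, 50.00).
ΣA = 31875.00 mm², ΣAX̄ = 3405625.00 mm³, ΣAȲ = 2287500.00 mm³.
X̄ = 3405625.00/31875.00 = 106.84 mm; Ȳ = 2287500.00/31875.00 = 71.76 mm.

X̄ = 106.84 mm, Ȳ = 71.76 mm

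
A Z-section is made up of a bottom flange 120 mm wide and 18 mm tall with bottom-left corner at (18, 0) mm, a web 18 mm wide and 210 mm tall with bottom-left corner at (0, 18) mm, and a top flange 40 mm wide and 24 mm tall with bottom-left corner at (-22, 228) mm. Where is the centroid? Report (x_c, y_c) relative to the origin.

x_c = 29.07 mm, y_c = 103.59 mm

bottom flange: A = 120 × 18 = 2160.00, centroid at (78.00, 9.00).
web: A = 18 × 210 = 3780.00, centroid at (9.00, 123.00).
top flange: A = 40 × 24 = 960.00, centroid at (-2.00, 240.00).
ΣA = 6900.00 mm², ΣAx_c = 200580.00 mm³, ΣAy_c = 714780.00 mm³.
x_c = 200580.00/6900.00 = 29.07 mm; y_c = 714780.00/6900.00 = 103.59 mm.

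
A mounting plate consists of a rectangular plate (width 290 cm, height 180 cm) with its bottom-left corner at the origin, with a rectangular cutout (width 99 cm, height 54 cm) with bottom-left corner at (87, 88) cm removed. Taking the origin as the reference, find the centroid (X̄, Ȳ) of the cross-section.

X̄ = 145.97 cm, Ȳ = 87.15 cm

plate: A = 290 × 180 = 52200.00, centroid at (145.00, 90.00).
hole: A = −(99 × 54) = -5346.00, centroid at (136.50, 115.00).
ΣA = 46854.00 cm², ΣAX̄ = 6839271.00 cm³, ΣAȲ = 4083210.00 cm³.
X̄ = 6839271.00/46854.00 = 145.97 cm; Ȳ = 4083210.00/46854.00 = 87.15 cm.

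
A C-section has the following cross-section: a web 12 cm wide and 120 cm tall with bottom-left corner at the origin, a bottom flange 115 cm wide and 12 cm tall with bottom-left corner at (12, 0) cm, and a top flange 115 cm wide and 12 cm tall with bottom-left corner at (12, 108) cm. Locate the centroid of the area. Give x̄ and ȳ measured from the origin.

x̄ = 47.73 cm, ȳ = 60.00 cm

Part | A | x̄ᵢ | ȳᵢ | A·x̄ᵢ | A·ȳᵢ
web | 1440.00 | 6.00 | 60.00 | 8640.00 | 86400.00
bottom flange | 1380.00 | 69.50 | 6.00 | 95910.00 | 8280.00
top flange | 1380.00 | 69.50 | 114.00 | 95910.00 | 157320.00
Σ | 4200.00 |  |  | 200460.00 | 252000.00
x̄ = 200460.00 / 4200.00 = 47.73 cm
ȳ = 252000.00 / 4200.00 = 60.00 cm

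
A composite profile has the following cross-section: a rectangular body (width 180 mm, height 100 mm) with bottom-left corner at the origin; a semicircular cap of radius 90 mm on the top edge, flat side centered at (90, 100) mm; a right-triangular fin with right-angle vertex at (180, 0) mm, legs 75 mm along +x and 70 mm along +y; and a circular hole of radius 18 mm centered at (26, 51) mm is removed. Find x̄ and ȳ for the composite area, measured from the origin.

x̄ = 101.35 mm, ȳ = 82.51 mm

rectangular body: A = 180 × 100 = 18000.00, centroid at (90.00, 50.00).
semicircular top: A = ½π·90² = 12723.45, centroid at (90.00, 138.20).
triangular fin: A = ½·75·70 = 2625.00, centroid at (205.00, 23.33).
hole: A = −π·18² = -1017.88, centroid at (26.00, 51.00).
ΣA = 32330.57 mm²
ΣAx̄ = (18000.00)(90.00) + (12723.45)(90.00) + (2625.00)(205.00) + (-1017.88)(26.00) = 3276770.75 mm³
ΣAȳ = (18000.00)(50.00) + (12723.45)(138.20) + (2625.00)(23.33) + (-1017.88)(51.00) = 2667683.35 mm³
x̄ = 3276770.75 / 32330.57 = 101.35 mm
ȳ = 2667683.35 / 32330.57 = 82.51 mm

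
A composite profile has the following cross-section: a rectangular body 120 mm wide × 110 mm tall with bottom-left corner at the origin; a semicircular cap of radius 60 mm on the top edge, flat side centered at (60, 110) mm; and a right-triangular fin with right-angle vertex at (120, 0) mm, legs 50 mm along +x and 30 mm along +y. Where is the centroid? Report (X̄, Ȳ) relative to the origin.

rectangular body: A = 120 × 110 = 13200.00, centroid at (60.00, 55.00).
semicircular top: A = ½π·60² = 5654.87, centroid at (60.00, 135.46).
triangular fin: A = ½·50·30 = 750.00, centroid at (136.67, 10.00).
ΣA = 19604.87 mm², ΣAX̄ = 1233792.01 mm³, ΣAȲ = 1499535.35 mm³.
X̄ = 1233792.01/19604.87 = 62.93 mm; Ȳ = 1499535.35/19604.87 = 76.49 mm.

X̄ = 62.93 mm, Ȳ = 76.49 mm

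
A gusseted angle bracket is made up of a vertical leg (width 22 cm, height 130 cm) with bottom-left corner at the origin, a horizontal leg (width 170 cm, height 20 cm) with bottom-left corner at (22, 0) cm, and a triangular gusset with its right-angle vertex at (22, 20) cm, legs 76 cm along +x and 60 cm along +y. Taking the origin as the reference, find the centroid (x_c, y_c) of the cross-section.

x_c = 58.92 cm, y_c = 36.43 cm

Part | A | x̄ᵢ | ȳᵢ | A·x̄ᵢ | A·ȳᵢ
vertical leg | 2860.00 | 11.00 | 65.00 | 31460.00 | 185900.00
horizontal leg | 3400.00 | 107.00 | 10.00 | 363800.00 | 34000.00
gusset | 2280.00 | 47.33 | 40.00 | 107920.00 | 91200.00
Σ | 8540.00 |  |  | 503180.00 | 311100.00
x_c = 503180.00 / 8540.00 = 58.92 cm
y_c = 311100.00 / 8540.00 = 36.43 cm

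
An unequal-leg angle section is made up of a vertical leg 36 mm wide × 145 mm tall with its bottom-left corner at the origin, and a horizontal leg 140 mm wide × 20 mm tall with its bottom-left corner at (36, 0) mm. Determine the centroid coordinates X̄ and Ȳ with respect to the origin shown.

X̄ = 48.72 mm, Ȳ = 50.68 mm

Part | A | x̄ᵢ | ȳᵢ | A·x̄ᵢ | A·ȳᵢ
vertical leg | 5220.00 | 18.00 | 72.50 | 93960.00 | 378450.00
horizontal leg | 2800.00 | 106.00 | 10.00 | 296800.00 | 28000.00
Σ | 8020.00 |  |  | 390760.00 | 406450.00
X̄ = 390760.00 / 8020.00 = 48.72 mm
Ȳ = 406450.00 / 8020.00 = 50.68 mm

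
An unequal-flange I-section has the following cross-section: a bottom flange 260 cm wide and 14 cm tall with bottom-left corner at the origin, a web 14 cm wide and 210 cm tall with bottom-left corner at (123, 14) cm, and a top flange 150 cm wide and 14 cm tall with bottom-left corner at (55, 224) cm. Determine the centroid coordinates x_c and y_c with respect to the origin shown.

x_c = 130.00 cm, y_c = 99.13 cm

Part | A | x̄ᵢ | ȳᵢ | A·x̄ᵢ | A·ȳᵢ
bottom flange | 3640.00 | 130.00 | 7.00 | 473200.00 | 25480.00
web | 2940.00 | 130.00 | 119.00 | 382200.00 | 349860.00
top flange | 2100.00 | 130.00 | 231.00 | 273000.00 | 485100.00
Σ | 8680.00 |  |  | 1128400.00 | 860440.00
x_c = 1128400.00 / 8680.00 = 130.00 cm
y_c = 860440.00 / 8680.00 = 99.13 cm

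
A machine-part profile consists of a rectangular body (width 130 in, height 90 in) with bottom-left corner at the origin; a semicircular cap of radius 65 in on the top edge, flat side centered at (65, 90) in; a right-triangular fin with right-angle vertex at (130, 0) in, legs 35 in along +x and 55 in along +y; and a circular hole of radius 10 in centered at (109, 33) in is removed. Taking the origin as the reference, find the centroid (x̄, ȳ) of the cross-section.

x̄ = 68.16 in, ȳ = 69.22 in

rectangular body: A = 130 × 90 = 11700.00, centroid at (65.00, 45.00).
semicircular top: A = ½π·65² = 6636.61, centroid at (65.00, 117.59).
triangular fin: A = ½·35·55 = 962.50, centroid at (141.67, 18.33).
hole: A = −π·10² = -314.16, centroid at (109.00, 33.00).
ΣA = 18984.96 in², ΣAx̄ = 1293990.75 in³, ΣAȳ = 1314157.21 in³.
x̄ = 1293990.75/18984.96 = 68.16 in; ȳ = 1314157.21/18984.96 = 69.22 in.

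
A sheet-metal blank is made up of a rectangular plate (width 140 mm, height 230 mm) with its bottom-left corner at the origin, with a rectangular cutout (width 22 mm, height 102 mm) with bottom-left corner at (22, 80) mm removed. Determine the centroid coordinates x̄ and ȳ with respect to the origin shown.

plate: A = 140 × 230 = 32200.00, centroid at (70.00, 115.00).
hole: A = −(22 × 102) = -2244.00, centroid at (33.00, 131.00).
ΣA = 29956.00 mm²
ΣAx̄ = (32200.00)(70.00) + (-2244.00)(33.00) = 2179948.00 mm³
ΣAȳ = (32200.00)(115.00) + (-2244.00)(131.00) = 3409036.00 mm³
x̄ = 2179948.00 / 29956.00 = 72.77 mm
ȳ = 3409036.00 / 29956.00 = 113.80 mm

x̄ = 72.77 mm, ȳ = 113.80 mm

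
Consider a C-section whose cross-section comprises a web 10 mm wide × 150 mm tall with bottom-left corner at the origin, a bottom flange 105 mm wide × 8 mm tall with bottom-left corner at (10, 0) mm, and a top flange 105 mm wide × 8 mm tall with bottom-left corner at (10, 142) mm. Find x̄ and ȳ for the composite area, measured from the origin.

Part | A | x̄ᵢ | ȳᵢ | A·x̄ᵢ | A·ȳᵢ
web | 1500.00 | 5.00 | 75.00 | 7500.00 | 112500.00
bottom flange | 840.00 | 62.50 | 4.00 | 52500.00 | 3360.00
top flange | 840.00 | 62.50 | 146.00 | 52500.00 | 122640.00
Σ | 3180.00 |  |  | 112500.00 | 238500.00
x̄ = 112500.00 / 3180.00 = 35.38 mm
ȳ = 238500.00 / 3180.00 = 75.00 mm

x̄ = 35.38 mm, ȳ = 75.00 mm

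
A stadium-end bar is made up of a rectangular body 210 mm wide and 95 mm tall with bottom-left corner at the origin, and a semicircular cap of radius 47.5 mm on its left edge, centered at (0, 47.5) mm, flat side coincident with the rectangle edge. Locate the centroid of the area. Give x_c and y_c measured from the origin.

x_c = 86.12 mm, y_c = 47.50 mm

rectangular body: A = 210 × 95 = 19950.00, centroid at (105.00, 47.50).
semicircular end: A = ½π·47.5² = 3544.11, centroid at (-20.16, 47.50).
ΣA = 23494.11 mm²
ΣAx_c = (19950.00)(105.00) + (3544.11)(-20.16) = 2023302.08 mm³
ΣAy_c = (19950.00)(47.50) + (3544.11)(47.50) = 1115970.19 mm³
x_c = 2023302.08 / 23494.11 = 86.12 mm
y_c = 1115970.19 / 23494.11 = 47.50 mm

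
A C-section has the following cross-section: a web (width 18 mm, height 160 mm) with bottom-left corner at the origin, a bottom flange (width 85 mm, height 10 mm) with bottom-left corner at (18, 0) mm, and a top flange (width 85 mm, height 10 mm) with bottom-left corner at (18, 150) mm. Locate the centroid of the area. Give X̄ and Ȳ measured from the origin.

web: A = 18 × 160 = 2880.00, centroid at (9.00, 80.00).
bottom flange: A = 85 × 10 = 850.00, centroid at (60.50, 5.00).
top flange: A = 85 × 10 = 850.00, centroid at (60.50, 155.00).
ΣA = 4580.00 mm²
ΣAX̄ = (2880.00)(9.00) + (850.00)(60.50) + (850.00)(60.50) = 128770.00 mm³
ΣAȲ = (2880.00)(80.00) + (850.00)(5.00) + (850.00)(155.00) = 366400.00 mm³
X̄ = 128770.00 / 4580.00 = 28.12 mm
Ȳ = 366400.00 / 4580.00 = 80.00 mm

X̄ = 28.12 mm, Ȳ = 80.00 mm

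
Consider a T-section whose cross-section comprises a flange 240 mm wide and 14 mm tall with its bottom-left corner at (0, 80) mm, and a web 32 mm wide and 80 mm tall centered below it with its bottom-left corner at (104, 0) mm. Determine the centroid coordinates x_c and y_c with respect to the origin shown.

x_c = 120.00 mm, y_c = 66.68 mm

Part | A | x̄ᵢ | ȳᵢ | A·x̄ᵢ | A·ȳᵢ
web | 2560.00 | 120.00 | 40.00 | 307200.00 | 102400.00
flange | 3360.00 | 120.00 | 87.00 | 403200.00 | 292320.00
Σ | 5920.00 |  |  | 710400.00 | 394720.00
x_c = 710400.00 / 5920.00 = 120.00 mm
y_c = 394720.00 / 5920.00 = 66.68 mm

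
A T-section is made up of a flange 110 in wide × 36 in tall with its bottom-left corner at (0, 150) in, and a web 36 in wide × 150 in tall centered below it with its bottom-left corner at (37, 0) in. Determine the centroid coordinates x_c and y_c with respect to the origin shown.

x_c = 55.00 in, y_c = 114.35 in

web: A = 36 × 150 = 5400.00, centroid at (55.00, 75.00).
flange: A = 110 × 36 = 3960.00, centroid at (55.00, 168.00).
ΣA = 9360.00 in², ΣAx_c = 514800.00 in³, ΣAy_c = 1070280.00 in³.
x_c = 514800.00/9360.00 = 55.00 in; y_c = 1070280.00/9360.00 = 114.35 in.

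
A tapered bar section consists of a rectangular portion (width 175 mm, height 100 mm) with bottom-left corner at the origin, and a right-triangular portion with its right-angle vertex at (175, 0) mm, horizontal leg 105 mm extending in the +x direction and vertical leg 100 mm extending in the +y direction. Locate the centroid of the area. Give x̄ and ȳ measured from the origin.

Part | A | x̄ᵢ | ȳᵢ | A·x̄ᵢ | A·ȳᵢ
rectangular portion | 17500.00 | 87.50 | 50.00 | 1531250.00 | 875000.00
triangular portion | 5250.00 | 210.00 | 33.33 | 1102500.00 | 175000.00
Σ | 22750.00 |  |  | 2633750.00 | 1050000.00
x̄ = 2633750.00 / 22750.00 = 115.77 mm
ȳ = 1050000.00 / 22750.00 = 46.15 mm

x̄ = 115.77 mm, ȳ = 46.15 mm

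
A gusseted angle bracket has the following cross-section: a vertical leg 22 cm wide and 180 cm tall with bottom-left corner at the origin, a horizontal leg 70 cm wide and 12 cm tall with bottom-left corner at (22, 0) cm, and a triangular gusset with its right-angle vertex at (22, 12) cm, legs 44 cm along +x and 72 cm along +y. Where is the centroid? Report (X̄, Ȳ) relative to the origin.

X̄ = 23.42 cm, Ȳ = 65.55 cm

Part | A | x̄ᵢ | ȳᵢ | A·x̄ᵢ | A·ȳᵢ
vertical leg | 3960.00 | 11.00 | 90.00 | 43560.00 | 356400.00
horizontal leg | 840.00 | 57.00 | 6.00 | 47880.00 | 5040.00
gusset | 1584.00 | 36.67 | 36.00 | 58080.00 | 57024.00
Σ | 6384.00 |  |  | 149520.00 | 418464.00
X̄ = 149520.00 / 6384.00 = 23.42 cm
Ȳ = 418464.00 / 6384.00 = 65.55 cm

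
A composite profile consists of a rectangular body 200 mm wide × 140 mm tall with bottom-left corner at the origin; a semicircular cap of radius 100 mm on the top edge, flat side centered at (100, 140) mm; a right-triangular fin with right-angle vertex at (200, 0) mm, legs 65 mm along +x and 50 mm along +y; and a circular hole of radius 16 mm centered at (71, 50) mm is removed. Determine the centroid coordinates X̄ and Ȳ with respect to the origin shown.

Part | A | x̄ᵢ | ȳᵢ | A·x̄ᵢ | A·ȳᵢ
rectangular body | 28000.00 | 100.00 | 70.00 | 2800000.00 | 1960000.00
semicircular top | 15707.96 | 100.00 | 182.44 | 1570796.33 | 2865781.52
triangular fin | 1625.00 | 221.67 | 16.67 | 360208.33 | 27083.33
hole | -804.25 | 71.00 | 50.00 | -57101.59 | -40212.39
Σ | 44528.72 |  |  | 4673903.07 | 4812652.47
X̄ = 4673903.07 / 44528.72 = 104.96 mm
Ȳ = 4812652.47 / 44528.72 = 108.08 mm

X̄ = 104.96 mm, Ȳ = 108.08 mm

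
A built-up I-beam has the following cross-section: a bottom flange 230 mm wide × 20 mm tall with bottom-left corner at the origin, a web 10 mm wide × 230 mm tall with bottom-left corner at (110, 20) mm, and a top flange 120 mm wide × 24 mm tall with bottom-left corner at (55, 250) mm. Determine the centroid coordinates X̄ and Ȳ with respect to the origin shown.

X̄ = 115.00 mm, Ȳ = 113.61 mm

bottom flange: A = 230 × 20 = 4600.00, centroid at (115.00, 10.00).
web: A = 10 × 230 = 2300.00, centroid at (115.00, 135.00).
top flange: A = 120 × 24 = 2880.00, centroid at (115.00, 262.00).
ΣA = 9780.00 mm²
ΣAX̄ = (4600.00)(115.00) + (2300.00)(115.00) + (2880.00)(115.00) = 1124700.00 mm³
ΣAȲ = (4600.00)(10.00) + (2300.00)(135.00) + (2880.00)(262.00) = 1111060.00 mm³
X̄ = 1124700.00 / 9780.00 = 115.00 mm
Ȳ = 1111060.00 / 9780.00 = 113.61 mm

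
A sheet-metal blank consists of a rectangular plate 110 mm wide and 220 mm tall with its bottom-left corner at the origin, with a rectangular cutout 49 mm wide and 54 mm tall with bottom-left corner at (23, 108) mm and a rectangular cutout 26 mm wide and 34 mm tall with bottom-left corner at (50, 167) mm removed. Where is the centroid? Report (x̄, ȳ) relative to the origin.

x̄ = 55.62 mm, ȳ = 103.63 mm

Part | A | x̄ᵢ | ȳᵢ | A·x̄ᵢ | A·ȳᵢ
plate | 24200.00 | 55.00 | 110.00 | 1331000.00 | 2662000.00
hole 1 | -2646.00 | 47.50 | 135.00 | -125685.00 | -357210.00
hole 2 | -884.00 | 63.00 | 184.00 | -55692.00 | -162656.00
Σ | 20670.00 |  |  | 1149623.00 | 2142134.00
x̄ = 1149623.00 / 20670.00 = 55.62 mm
ȳ = 2142134.00 / 20670.00 = 103.63 mm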